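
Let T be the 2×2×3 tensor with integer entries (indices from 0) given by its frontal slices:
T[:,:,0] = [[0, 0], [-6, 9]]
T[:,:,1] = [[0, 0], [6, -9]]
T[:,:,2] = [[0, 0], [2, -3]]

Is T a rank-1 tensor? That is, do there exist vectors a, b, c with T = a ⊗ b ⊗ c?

If T = a ⊗ b ⊗ c then every fibre of T is a multiple of the corresponding factor, so read the factors off the fibres through the nonzero entry T[1,0,0] = -6.
The mode-1 fibre T[:,0,0] = [0, -6] gives a = [0, 1] (primitive direction); the mode-2 fibre T[1,:,0] = [-6, 9] gives b = [2, -3]; then c[k] = T[1,0,k] / (a[1]·b[0]) = [-6, 6, 2] / 2 = [-3, 3, 1].
Expanding [0, 1] ⊗ [2, -3] ⊗ [-3, 3, 1] reproduces all 12 entries of T, so T = [0, 1] ⊗ [2, -3] ⊗ [-3, 3, 1] and rank(T) ≤ 1.
Equivalently every frontal slice T[:,:,k] is c[k] times the rank-1 matrix [0, 1] ⊗ [2, -3]. So T has rank 1 (it is nonzero).

Yes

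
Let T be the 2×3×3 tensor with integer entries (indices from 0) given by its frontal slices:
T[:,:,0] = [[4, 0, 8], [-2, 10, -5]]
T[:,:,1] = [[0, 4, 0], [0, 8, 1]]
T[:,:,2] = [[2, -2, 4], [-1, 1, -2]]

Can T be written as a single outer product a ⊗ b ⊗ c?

No

The mode-2 unfolding of T (rows indexed by j, columns by (i,k) = (0,0), (0,1), (0,2), (1,0), (1,1), (1,2)) is [[4, 0, 2, -2, 0, -1], [0, 4, -2, 10, 8, 1], [8, 0, 4, -5, 1, -2]].
There the 3×3 minor on rows j ∈ {0, 1, 2}, columns (i,k) ∈ {(0,0), (0,1), (1,0)} is det [[4, 0, -2], [0, 4, 10], [8, 0, -5]] = -16 ≠ 0, so this unfolding has rank ≥ 3; CP rank is at least every unfolding rank, so rank(T) ≥ 3.
In particular rank(T) ≥ 3 > 1, so T is not rank-1.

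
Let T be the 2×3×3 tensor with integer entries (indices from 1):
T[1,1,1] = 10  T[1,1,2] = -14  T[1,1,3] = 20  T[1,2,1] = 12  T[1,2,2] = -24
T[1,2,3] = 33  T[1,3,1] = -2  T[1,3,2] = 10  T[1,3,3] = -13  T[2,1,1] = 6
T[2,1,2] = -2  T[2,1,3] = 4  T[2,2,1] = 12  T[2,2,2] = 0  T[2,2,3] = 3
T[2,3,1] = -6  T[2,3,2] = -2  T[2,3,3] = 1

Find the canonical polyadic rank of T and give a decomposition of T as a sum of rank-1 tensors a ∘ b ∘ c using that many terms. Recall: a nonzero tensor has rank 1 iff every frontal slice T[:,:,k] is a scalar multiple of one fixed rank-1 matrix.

rank(T) = 2

Lower bound: the mode-3 unfolding of T (rows indexed by k, columns by (i,j) = (1,1), (1,2), (1,3), (2,1), (2,2), (2,3)) is [[10, 12, -2, 6, 12, -6], [-14, -24, 10, -2, 0, -2], [20, 33, -13, 4, 3, 1]].
There the 2×2 minor on rows k ∈ {1, 2}, columns (i,j) ∈ {(1,1), (1,2)} is det [[10, 12], [-14, -24]] = -72 ≠ 0, so this unfolding has rank ≥ 2; CP rank is at least every unfolding rank, so rank(T) ≥ 2. (Unfolding ranks only ever bound the CP rank from below — rank(T) can be strictly larger than all of them — so the matching upper bound has to come from an explicit 2-term decomposition.)
Upper bound — finding two terms. Write S_k = T[:,:,k] for the frontal slices: S₁ = [[10, 12, -2], [6, 12, -6]], S₂ = [[-14, -24, 10], [-2, 0, -2]], S₃ = [[20, 33, -13], [4, 3, 1]].
If T = a₁ ∘ b₁ ∘ c₁ + a₂ ∘ b₂ ∘ c₂ then each S_k = c₁[k]·a₁b₁ᵀ + c₂[k]·a₂b₂ᵀ. S₁ and S₂ are linearly independent, so a₁b₁ᵀ and a₂b₂ᵀ must span the same plane of matrices: they are the rank-1 matrices of the form x·S₁ + y·S₂.
The 2×2 minor of x·S₁ + y·S₂ on rows {1,2}, columns {1,2} is 48·x² − 48·y² = 48·(x − y)(x + y), vanishing at (x:y) = (1:1) and (1:-1).
M₁ = S₁ + S₂ = [[-4, -12, 8], [4, 12, -8]] = (-4)·[1, -1][1, 3, -2]ᵀ and M₂ = S₁ − S₂ = [[24, 36, -12], [8, 12, -4]] = 4·[3, 1][2, 3, -1]ᵀ, so take a₁ = [1, -1], b₁ = [1, 3, -2], a₂ = [3, 1], b₂ = [2, 3, -1].
Each slice is an integer combination of E₁ = a₁b₁ᵀ and E₂ = a₂b₂ᵀ: S₁ = −2·E₁ + 2·E₂, S₂ = −2·E₁ − 2·E₂, S₃ = 2·E₁ + 3·E₂; reading off coefficients, c₁ = [-2, -2, 2] and c₂ = [2, -2, 3].
Hence T = [1, -1] ∘ [1, 3, -2] ∘ [-2, -2, 2] + [3, 1] ∘ [2, 3, -1] ∘ [2, -2, 3], so rank(T) ≤ 2.
These bounds meet, so rank(T) = 2.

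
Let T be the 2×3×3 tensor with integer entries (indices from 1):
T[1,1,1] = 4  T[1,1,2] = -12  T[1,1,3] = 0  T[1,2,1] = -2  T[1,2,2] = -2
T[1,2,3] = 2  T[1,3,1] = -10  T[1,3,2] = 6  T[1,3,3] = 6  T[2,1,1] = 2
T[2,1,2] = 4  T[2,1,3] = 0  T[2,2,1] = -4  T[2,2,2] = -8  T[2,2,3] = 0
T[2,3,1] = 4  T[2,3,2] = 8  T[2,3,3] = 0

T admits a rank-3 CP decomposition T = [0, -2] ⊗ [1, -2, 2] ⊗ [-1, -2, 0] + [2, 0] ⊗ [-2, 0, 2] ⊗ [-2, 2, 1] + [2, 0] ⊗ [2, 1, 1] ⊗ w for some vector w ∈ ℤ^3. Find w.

w = [-1, -1, 1]

Subtract the known terms from T to get the rank-1 residual R = [2, 0] ⊗ [2, 1, 1] ⊗ w, so R[i,j,k] = a[i]·b[j]·w[k]. Pick indices with nonzero a[1]·b[1] = (2)·(2) = 4. Only the fibre through (1,1,·) is needed: R[1,1,:] = T[1,1,:] − Σₗ aₗ[1]bₗ[1]cₗ = [4, -12, 0] − (0)·(1)·[-1, -2, 0] − (2)·(-2)·[-2, 2, 1] = [-4, -4, 4]. Then w[k] = R[1,1,k] / 4 for each k, giving w = [-4, -4, 4] / 4 = [-1, -1, 1].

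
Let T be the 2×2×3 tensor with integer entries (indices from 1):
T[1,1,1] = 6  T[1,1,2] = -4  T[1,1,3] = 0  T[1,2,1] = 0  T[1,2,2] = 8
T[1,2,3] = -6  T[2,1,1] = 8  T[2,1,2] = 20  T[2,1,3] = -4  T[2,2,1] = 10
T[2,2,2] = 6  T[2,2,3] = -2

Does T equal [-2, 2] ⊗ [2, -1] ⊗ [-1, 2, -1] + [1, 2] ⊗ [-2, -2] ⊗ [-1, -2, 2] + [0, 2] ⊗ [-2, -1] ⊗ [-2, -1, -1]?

No

Reconstruct entry (2,1,3) from the claimed factors: Σₗ aₗ[2]bₗ[1]cₗ[3] = (2)·(2)·(-1) + (2)·(-2)·(2) + (2)·(-2)·(-1) = -8, but T[2,1,3] = -4. The claim is false.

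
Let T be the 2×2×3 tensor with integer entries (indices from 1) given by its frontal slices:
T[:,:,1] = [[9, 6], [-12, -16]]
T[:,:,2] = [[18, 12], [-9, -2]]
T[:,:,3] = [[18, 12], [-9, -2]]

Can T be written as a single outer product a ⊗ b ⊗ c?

The mode-3 unfolding of T (rows indexed by k, columns by (i,j) = (1,1), (1,2), (2,1), (2,2)) is [[9, 6, -12, -16], [18, 12, -9, -2], [18, 12, -9, -2]].
There the 2×2 minor on rows k ∈ {1, 2}, columns (i,j) ∈ {(1,1), (2,1)} is det [[9, -12], [18, -9]] = 135 ≠ 0, so this unfolding has rank ≥ 2; CP rank is at least every unfolding rank, so rank(T) ≥ 2.
In particular rank(T) ≥ 2 > 1, so T is not rank-1.

No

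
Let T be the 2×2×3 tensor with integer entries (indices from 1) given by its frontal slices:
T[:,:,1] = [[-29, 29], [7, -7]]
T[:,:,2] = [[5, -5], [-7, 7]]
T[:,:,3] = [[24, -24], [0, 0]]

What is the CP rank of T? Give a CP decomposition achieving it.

Lower bound: the mode-1 unfolding of T (rows indexed by i, columns by (j,k) = (1,1), (1,2), (1,3), (2,1), (2,2), (2,3)) is [[-29, 5, 24, 29, -5, -24], [7, -7, 0, -7, 7, 0]].
There the 2×2 minor on rows i ∈ {1, 2}, columns (j,k) ∈ {(1,1), (1,2)} is det [[-29, 5], [7, -7]] = 168 ≠ 0, so this unfolding has rank ≥ 2; CP rank is at least every unfolding rank, so rank(T) ≥ 2. (Flattening ranks never certify an upper bound on CP rank; for that we must actually write T with 2 rank-1 terms.)
Upper bound — finding two terms. Every mode-2 slice of T is a multiple of one matrix: T[:,j,:] = b[j]·M with b = [1, -1] and M = [[-29, 5, 24], [7, -7, 0]] (rows indexed by i, columns by k). So it suffices to write M as a sum of two rank-1 matrices.
Splitting M by its rows (i = 1, 2), M = [1, 0][-29, 5, 24]ᵀ + [0, 1][7, -7, 0]ᵀ.
Hence T = [1, 0] (x) [1, -1] (x) [-29, 5, 24] + [0, 1] (x) [1, -1] (x) [7, -7, 0], so rank(T) ≤ 2.
These bounds meet, so rank(T) = 2.
Check entry T[2,1,2] = -7: (0)·(1)·(5) + (1)·(1)·(-7) = -7.

rank(T) = 2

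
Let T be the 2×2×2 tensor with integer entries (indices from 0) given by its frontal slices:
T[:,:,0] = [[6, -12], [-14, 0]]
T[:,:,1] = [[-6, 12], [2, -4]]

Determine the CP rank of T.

Lower bound: in the mode-1 unfolding of T (rows indexed by i, columns by (j,k)) the 2×2 minor on rows i ∈ {0, 1}, columns (j,k) ∈ {(0,0), (0,1)} is det [[6, -6], [-14, 2]] = -72 ≠ 0, so that unfolding has rank ≥ 2 and hence rank(T) ≥ 2 (CP rank is at least every unfolding rank, though it can be larger).
Upper bound: with S_k = T[:,:,k], the two rank-1 terms a₁b₁ᵀ, a₂b₂ᵀ are the rank-1 members of the pencil x·S₀ + y·S₁.
det(x·S₀ + y·S₁) is −168·x² + 168·xy = (-168)·(x − y)(x), vanishing at (x:y) = (1:1) and (0:1).
M₁ = S₀ + S₁ = [[0, 0], [-12, -4]] = (-4)·[0, 1][3, 1]ᵀ and M₂ = S₁ = [[-6, 12], [2, -4]] = (-2)·[3, -1][1, -2]ᵀ, so take a₁ = [0, 1], b₁ = [3, 1], a₂ = [3, -1], b₂ = [1, -2].
Each slice is an integer combination of E₁ = a₁b₁ᵀ and E₂ = a₂b₂ᵀ: S₀ = −4·E₁ + 2·E₂, S₁ = −2·E₂; reading off coefficients, c₁ = [-4, 0] and c₂ = [2, -2].
Hence T = [0, 1] ⊗ [3, 1] ⊗ [-4, 0] + [3, -1] ⊗ [1, -2] ⊗ [2, -2], so rank(T) ≤ 2.
These bounds meet, so rank(T) = 2.

2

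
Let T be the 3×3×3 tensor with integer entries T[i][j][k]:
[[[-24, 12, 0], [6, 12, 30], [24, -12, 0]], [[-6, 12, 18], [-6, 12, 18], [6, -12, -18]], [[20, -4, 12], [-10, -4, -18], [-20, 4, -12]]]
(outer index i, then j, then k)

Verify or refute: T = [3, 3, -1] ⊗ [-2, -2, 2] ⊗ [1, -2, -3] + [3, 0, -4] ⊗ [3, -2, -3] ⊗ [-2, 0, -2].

No

Reconstruct entry (2,0,0) from the claimed factors: Σₗ aₗ[2]bₗ[0]cₗ[0] = (-1)·(-2)·(1) + (-4)·(3)·(-2) = 26, but T[2,0,0] = 20. The claim is false.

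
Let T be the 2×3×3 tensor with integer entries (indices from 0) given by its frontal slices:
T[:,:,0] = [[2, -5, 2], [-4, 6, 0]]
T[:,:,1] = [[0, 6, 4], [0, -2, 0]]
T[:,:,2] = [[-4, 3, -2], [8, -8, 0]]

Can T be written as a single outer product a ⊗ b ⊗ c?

The mode-2 unfolding of T (rows indexed by j, columns by (i,k) = (0,0), (0,1), (0,2), (1,0), (1,1), (1,2)) is [[2, 0, -4, -4, 0, 8], [-5, 6, 3, 6, -2, -8], [2, 4, -2, 0, 0, 0]].
There the 3×3 minor on rows j ∈ {0, 1, 2}, columns (i,k) ∈ {(0,0), (0,1), (0,2)} is det [[2, 0, -4], [-5, 6, 3], [2, 4, -2]] = 80 ≠ 0, so this unfolding has rank ≥ 3; CP rank is at least every unfolding rank, so rank(T) ≥ 3.
In particular rank(T) ≥ 3 > 1, so T is not rank-1.

No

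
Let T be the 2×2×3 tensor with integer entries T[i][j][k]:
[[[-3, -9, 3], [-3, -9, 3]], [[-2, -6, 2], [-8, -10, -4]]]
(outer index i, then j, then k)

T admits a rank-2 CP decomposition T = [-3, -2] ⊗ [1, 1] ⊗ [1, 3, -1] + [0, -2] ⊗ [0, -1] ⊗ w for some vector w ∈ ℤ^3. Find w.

Subtract the known terms from T to get the rank-1 residual R = [0, -2] ⊗ [0, -1] ⊗ w, so R[i,j,k] = a[i]·b[j]·w[k]. Pick indices with nonzero a[1]·b[1] = (-2)·(-1) = 2. Only the fibre through (1,1,·) is needed: R[1,1,:] = T[1,1,:] − Σₗ aₗ[1]bₗ[1]cₗ = [-8, -10, -4] − (-2)·(1)·[1, 3, -1] = [-6, -4, -6]. Then w[k] = R[1,1,k] / 2 for each k, giving w = [-6, -4, -6] / 2 = [-3, -2, -3].

w = [-3, -2, -3]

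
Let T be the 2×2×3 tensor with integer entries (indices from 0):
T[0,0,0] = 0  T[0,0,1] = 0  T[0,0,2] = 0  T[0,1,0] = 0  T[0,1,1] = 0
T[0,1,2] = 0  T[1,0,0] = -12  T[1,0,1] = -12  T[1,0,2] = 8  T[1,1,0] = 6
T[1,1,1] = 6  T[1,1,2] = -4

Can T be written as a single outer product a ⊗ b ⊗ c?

If T = a ⊗ b ⊗ c then every fibre of T is a multiple of the corresponding factor, so read the factors off the fibres through the nonzero entry T[1,0,0] = -12.
The mode-1 fibre T[:,0,0] = [0, -12] gives a = (0, 1) (primitive direction); the mode-2 fibre T[1,:,0] = [-12, 6] gives b = (2, -1); then c[k] = T[1,0,k] / (a[1]·b[0]) = [-12, -12, 8] / 2 = (-6, -6, 4).
Expanding (0, 1) ⊗ (2, -1) ⊗ (-6, -6, 4) reproduces all 12 entries of T, so T = (0, 1) ⊗ (2, -1) ⊗ (-6, -6, 4) and rank(T) ≤ 1.
Equivalently every frontal slice T[:,:,k] is c[k] times the rank-1 matrix (0, 1) ⊗ (2, -1). So T has rank 1 (it is nonzero).

Yes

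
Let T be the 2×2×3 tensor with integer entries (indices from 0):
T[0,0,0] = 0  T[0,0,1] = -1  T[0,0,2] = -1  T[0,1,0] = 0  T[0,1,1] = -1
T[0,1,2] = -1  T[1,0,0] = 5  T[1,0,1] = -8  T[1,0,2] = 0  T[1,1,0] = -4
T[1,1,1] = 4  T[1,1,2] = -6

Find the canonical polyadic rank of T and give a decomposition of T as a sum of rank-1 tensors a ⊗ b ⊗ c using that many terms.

rank(T) = 3

Lower bound: in the mode-3 unfolding of T (rows indexed by k, columns by (i,j)) the 3×3 minor on rows k ∈ {0, 1, 2}, columns (i,j) ∈ {(0,0), (1,0), (1,1)} is det [[0, 5, -4], [-1, -8, 4], [-1, 0, -6]] = -18 ≠ 0, so that unfolding has rank ≥ 3 and hence rank(T) ≥ 3 (CP rank is at least every unfolding rank, though it can be larger).
Upper bound: T is a sum of 3 rank-1 terms, T = [0, 1] ⊗ [1, -2] ⊗ [1, -2, 2] + [0, 1] ⊗ [2, -1] ⊗ [2, -2, 0] + [1, 2] ⊗ [1, 1] ⊗ [0, -1, -1] (one valid choice — decompositions are not unique — normalised so each a, b is primitive with positive first nonzero entry; check it by expanding all entries), so rank(T) ≤ 3.
These bounds meet, so rank(T) = 3.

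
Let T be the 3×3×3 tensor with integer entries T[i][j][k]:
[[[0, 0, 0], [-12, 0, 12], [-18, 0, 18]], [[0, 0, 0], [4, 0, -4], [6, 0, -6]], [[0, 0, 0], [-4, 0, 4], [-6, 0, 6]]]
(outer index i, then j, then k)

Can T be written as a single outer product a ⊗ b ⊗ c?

Yes

If T = a ⊗ b ⊗ c then every fibre of T is a multiple of the corresponding factor, so read the factors off the fibres through the nonzero entry T[0,1,0] = -12.
The mode-1 fibre T[:,1,0] = [-12, 4, -4] gives a = [3, -1, 1] (primitive direction); the mode-2 fibre T[0,:,0] = [0, -12, -18] gives b = [0, 2, 3]; then c[k] = T[0,1,k] / (a[0]·b[1]) = [-12, 0, 12] / 6 = [-2, 0, 2].
Expanding [3, -1, 1] ⊗ [0, 2, 3] ⊗ [-2, 0, 2] reproduces all 27 entries of T, so T = [3, -1, 1] ⊗ [0, 2, 3] ⊗ [-2, 0, 2] and rank(T) ≤ 1.
Equivalently every frontal slice T[:,:,k] is c[k] times the rank-1 matrix [3, -1, 1] ⊗ [0, 2, 3]. So T has rank 1 (it is nonzero).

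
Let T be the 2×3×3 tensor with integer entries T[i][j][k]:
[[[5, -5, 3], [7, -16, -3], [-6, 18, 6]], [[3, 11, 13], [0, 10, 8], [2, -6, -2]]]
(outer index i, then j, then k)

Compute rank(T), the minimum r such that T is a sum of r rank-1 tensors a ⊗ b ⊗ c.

2

Lower bound: the mode-3 unfolding of T (rows indexed by k, columns by (i,j) = (0,0), (0,1), (0,2), (1,0), (1,1), (1,2)) is [[5, 7, -6, 3, 0, 2], [-5, -16, 18, 11, 10, -6], [3, -3, 6, 13, 8, -2]].
There the 2×2 minor on rows k ∈ {0, 1}, columns (i,j) ∈ {(0,0), (0,1)} is det [[5, 7], [-5, -16]] = -45 ≠ 0, so this unfolding has rank ≥ 2; CP rank is at least every unfolding rank, so rank(T) ≥ 2. (Flattening ranks never certify an upper bound on CP rank; for that we must actually write T with 2 rank-1 terms.)
Upper bound — finding two terms. Write S_k = T[:,:,k] for the frontal slices: S₀ = [[5, 7, -6], [3, 0, 2]], S₁ = [[-5, -16, 18], [11, 10, -6]], S₂ = [[3, -3, 6], [13, 8, -2]].
If T = a₁ ⊗ b₁ ⊗ c₁ + a₂ ⊗ b₂ ⊗ c₂ then each S_k = c₁[k]·a₁b₁ᵀ + c₂[k]·a₂b₂ᵀ. S₀ and S₁ are linearly independent, so a₁b₁ᵀ and a₂b₂ᵀ must span the same plane of matrices: they are the rank-1 matrices of the form x·S₀ + y·S₁.
The 2×2 minor of x·S₀ + y·S₁ on rows {0,1}, columns {0,1} is −21·x² + 21·xy + 126·y² = (-21)·(x − 3·y)(x + 2·y), vanishing at (x:y) = (3:1) and (2:-1).
M₁ = 3·S₀ + S₁ = [[10, 5, 0], [20, 10, 0]] = 5·(1, 2)(2, 1, 0)ᵀ and M₂ = 2·S₀ − S₁ = [[15, 30, -30], [-5, -10, 10]] = 5·(3, -1)(1, 2, -2)ᵀ, so take a₁ = (1, 2), b₁ = (2, 1, 0), a₂ = (3, -1), b₂ = (1, 2, -2).
Each slice is an integer combination of E₁ = a₁b₁ᵀ and E₂ = a₂b₂ᵀ: S₀ = E₁ + E₂, S₁ = 2·E₁ − 3·E₂, S₂ = 3·E₁ − E₂; reading off coefficients, c₁ = (1, 2, 3) and c₂ = (1, -3, -1).
Hence T = (1, 2) ⊗ (2, 1, 0) ⊗ (1, 2, 3) + (3, -1) ⊗ (1, 2, -2) ⊗ (1, -3, -1), so rank(T) ≤ 2.
These bounds meet, so rank(T) = 2.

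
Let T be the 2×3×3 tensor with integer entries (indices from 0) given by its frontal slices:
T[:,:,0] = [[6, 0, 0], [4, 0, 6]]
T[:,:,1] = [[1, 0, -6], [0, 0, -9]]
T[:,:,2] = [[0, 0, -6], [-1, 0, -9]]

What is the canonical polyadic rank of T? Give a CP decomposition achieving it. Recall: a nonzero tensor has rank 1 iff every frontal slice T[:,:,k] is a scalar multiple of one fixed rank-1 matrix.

Lower bound: in the mode-3 unfolding of T (rows indexed by k, columns by (i,j)) the 3×3 minor on rows k ∈ {0, 1, 2}, columns (i,j) ∈ {(0,0), (0,2), (1,0)} is det [[6, 0, 4], [1, -6, 0], [0, -6, -1]] = 12 ≠ 0, so that unfolding has rank ≥ 3 and hence rank(T) ≥ 3 (CP rank is at least every unfolding rank, though it can be larger).
Upper bound: T is a sum of 3 rank-1 terms, T = [1, 1] ⊗ [1, 0, 0] ⊗ [2, -1, -2] + [1, 2] ⊗ [0, 0, 1] ⊗ [4, -4, -4] + [2, 1] ⊗ [1, 0, -1] ⊗ [2, 1, 1] (written with every a and b primitive with positive leading entry and the scale carried by c; CP decompositions are not unique, and this one is verified by expanding entrywise), so rank(T) ≤ 3.
These bounds meet, so rank(T) = 3.

rank(T) = 3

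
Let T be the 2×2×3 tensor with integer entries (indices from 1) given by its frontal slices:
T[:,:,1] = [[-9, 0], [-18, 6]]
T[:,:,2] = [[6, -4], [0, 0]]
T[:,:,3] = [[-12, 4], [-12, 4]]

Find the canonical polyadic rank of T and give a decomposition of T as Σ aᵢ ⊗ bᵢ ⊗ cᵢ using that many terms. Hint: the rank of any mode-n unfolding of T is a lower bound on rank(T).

rank(T) = 2

Lower bound: the mode-3 unfolding of T (rows indexed by k, columns by (i,j) = (1,1), (1,2), (2,1), (2,2)) is [[-9, 0, -18, 6], [6, -4, 0, 0], [-12, 4, -12, 4]].
There the 2×2 minor on rows k ∈ {1, 2}, columns (i,j) ∈ {(1,1), (1,2)} is det [[-9, 0], [6, -4]] = 36 ≠ 0, so this unfolding has rank ≥ 2; CP rank is at least every unfolding rank, so rank(T) ≥ 2. (This is only a lower bound: in general the CP rank may exceed every unfolding rank, so we still need to exhibit 2 rank-1 terms summing to T.)
Upper bound — finding two terms. Write S_k = T[:,:,k] for the frontal slices: S₁ = [[-9, 0], [-18, 6]], S₂ = [[6, -4], [0, 0]], S₃ = [[-12, 4], [-12, 4]].
If T = a₁ ⊗ b₁ ⊗ c₁ + a₂ ⊗ b₂ ⊗ c₂ then each S_k = c₁[k]·a₁b₁ᵀ + c₂[k]·a₂b₂ᵀ. S₁ and S₂ are linearly independent, so a₁b₁ᵀ and a₂b₂ᵀ must span the same plane of matrices: they are the rank-1 matrices of the form x·S₁ + y·S₂.
det(x·S₁ + y·S₂) is −54·x² − 36·xy = (-18)·(3·x + 2·y)(x), vanishing at (x:y) = (2:-3) and (0:1).
M₁ = 2·S₁ − 3·S₂ = [[-36, 12], [-36, 12]] = (-12)·[1, 1][3, -1]ᵀ and M₂ = S₂ = [[6, -4], [0, 0]] = 2·[1, 0][3, -2]ᵀ, so take a₁ = [1, 1], b₁ = [3, -1], a₂ = [1, 0], b₂ = [3, -2].
Each slice is an integer combination of E₁ = a₁b₁ᵀ and E₂ = a₂b₂ᵀ: S₁ = −6·E₁ + 3·E₂, S₂ = 2·E₂, S₃ = −4·E₁; reading off coefficients, c₁ = [-6, 0, -4] and c₂ = [3, 2, 0].
Hence T = [1, 1] ⊗ [3, -1] ⊗ [-6, 0, -4] + [1, 0] ⊗ [3, -2] ⊗ [3, 2, 0], so rank(T) ≤ 2.
These bounds meet, so rank(T) = 2.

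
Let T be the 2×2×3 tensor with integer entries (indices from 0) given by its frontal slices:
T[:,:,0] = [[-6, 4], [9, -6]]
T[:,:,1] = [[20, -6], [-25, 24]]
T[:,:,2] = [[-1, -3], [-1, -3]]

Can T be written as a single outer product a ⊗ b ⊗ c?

The mode-2 unfolding of T (rows indexed by j, columns by (i,k) = (0,0), (0,1), (0,2), (1,0), (1,1), (1,2)) is [[-6, 20, -1, 9, -25, -1], [4, -6, -3, -6, 24, -3]].
There the 2×2 minor on rows j ∈ {0, 1}, columns (i,k) ∈ {(0,0), (0,1)} is det [[-6, 20], [4, -6]] = -44 ≠ 0, so this unfolding has rank ≥ 2; CP rank is at least every unfolding rank, so rank(T) ≥ 2.
In particular rank(T) ≥ 2 > 1, so T is not rank-1.

No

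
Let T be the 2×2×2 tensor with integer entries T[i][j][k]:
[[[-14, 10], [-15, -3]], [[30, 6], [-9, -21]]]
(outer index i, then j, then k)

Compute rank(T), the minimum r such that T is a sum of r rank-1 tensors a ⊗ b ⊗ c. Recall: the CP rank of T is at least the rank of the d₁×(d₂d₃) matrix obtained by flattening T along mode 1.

Lower bound: the mode-3 unfolding of T (rows indexed by k, columns by (i,j) = (0,0), (0,1), (1,0), (1,1)) is [[-14, -15, 30, -9], [10, -3, 6, -21]].
There the 2×2 minor on rows k ∈ {0, 1}, columns (i,j) ∈ {(0,0), (0,1)} is det [[-14, -15], [10, -3]] = 192 ≠ 0, so this unfolding has rank ≥ 2; CP rank is at least every unfolding rank, so rank(T) ≥ 2. (This is only a lower bound: in general the CP rank may exceed every unfolding rank, so we still need to exhibit 2 rank-1 terms summing to T.)
Upper bound — finding two terms. Write S_k = T[:,:,k] for the frontal slices: S₀ = [[-14, -15], [30, -9]], S₁ = [[10, -3], [6, -21]].
If T = a₁ ⊗ b₁ ⊗ c₁ + a₂ ⊗ b₂ ⊗ c₂ then each S_k = c₁[k]·a₁b₁ᵀ + c₂[k]·a₂b₂ᵀ. S₀ and S₁ are linearly independent, so a₁b₁ᵀ and a₂b₂ᵀ must span the same plane of matrices: they are the rank-1 matrices of the form x·S₀ + y·S₁.
det(x·S₀ + y·S₁) is 576·x² + 384·xy − 192·y² = 192·(3·x − y)(x + y), vanishing at (x:y) = (1:3) and (1:-1).
M₁ = S₀ + 3·S₁ = [[16, -24], [48, -72]] = 8·[1, 3][2, -3]ᵀ and M₂ = S₀ − S₁ = [[-24, -12], [24, 12]] = (-12)·[1, -1][2, 1]ᵀ, so take a₁ = [1, 3], b₁ = [2, -3], a₂ = [1, -1], b₂ = [2, 1].
Each slice is an integer combination of E₁ = a₁b₁ᵀ and E₂ = a₂b₂ᵀ: S₀ = 2·E₁ − 9·E₂, S₁ = 2·E₁ + 3·E₂; reading off coefficients, c₁ = [2, 2] and c₂ = [-9, 3].
Hence T = [1, 3] ⊗ [2, -3] ⊗ [2, 2] + [1, -1] ⊗ [2, 1] ⊗ [-9, 3], so rank(T) ≤ 2.
These bounds meet, so rank(T) = 2.

2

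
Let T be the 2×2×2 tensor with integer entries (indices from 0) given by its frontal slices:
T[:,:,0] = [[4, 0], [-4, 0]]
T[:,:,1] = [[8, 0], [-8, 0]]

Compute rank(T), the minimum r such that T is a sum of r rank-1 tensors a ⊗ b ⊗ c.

1

Lower bound: T ≠ 0 (e.g. T[0,0,0] = 4), so rank(T) ≥ 1.
Upper bound: the mode-1 fibre T[:,0,0] = [4, -4] gives a = (1, -1) (primitive direction); the mode-2 fibre T[0,:,0] = [4, 0] gives b = (1, 0); then c[k] = T[0,0,k] / (a[0]·b[0]) = [4, 8] / 1 = (4, 8).
Expanding (1, -1) ⊗ (1, 0) ⊗ (4, 8) reproduces all 8 entries of T, so T = (1, -1) ⊗ (1, 0) ⊗ (4, 8) and rank(T) ≤ 1.
These bounds meet, so rank(T) = 1.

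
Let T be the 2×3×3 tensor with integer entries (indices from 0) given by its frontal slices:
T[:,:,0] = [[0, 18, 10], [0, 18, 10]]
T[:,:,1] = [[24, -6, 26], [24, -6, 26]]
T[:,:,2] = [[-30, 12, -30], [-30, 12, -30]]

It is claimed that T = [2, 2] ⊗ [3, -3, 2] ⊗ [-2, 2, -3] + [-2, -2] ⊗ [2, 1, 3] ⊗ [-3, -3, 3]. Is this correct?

Yes

Reconstruct entrywise from the claimed factors. For example, T[1,1,0] = 18 and Σₗ aₗ[1]bₗ[1]cₗ[0] = (2)·(-3)·(-2) + (-2)·(1)·(-3) = 18; checking all 18 entries, every one matches. The claim holds.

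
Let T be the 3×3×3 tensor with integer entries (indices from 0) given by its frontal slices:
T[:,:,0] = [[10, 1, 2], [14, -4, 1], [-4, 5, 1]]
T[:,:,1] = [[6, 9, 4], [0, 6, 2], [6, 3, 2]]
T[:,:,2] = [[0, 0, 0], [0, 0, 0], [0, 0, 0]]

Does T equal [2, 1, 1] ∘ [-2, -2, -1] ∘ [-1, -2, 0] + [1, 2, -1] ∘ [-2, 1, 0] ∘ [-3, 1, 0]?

Reconstruct entrywise from the claimed factors. For example, T[2,0,2] = 0 and Σₗ aₗ[2]bₗ[0]cₗ[2] = (1)·(-2)·(0) + (-1)·(-2)·(0) = 0; checking all 27 entries, every one matches. The claim holds.

Yes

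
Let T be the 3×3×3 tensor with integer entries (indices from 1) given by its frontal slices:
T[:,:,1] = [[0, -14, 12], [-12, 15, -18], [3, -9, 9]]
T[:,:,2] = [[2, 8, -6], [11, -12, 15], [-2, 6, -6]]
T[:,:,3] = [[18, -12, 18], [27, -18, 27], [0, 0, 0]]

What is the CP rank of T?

2

Lower bound: the mode-1 unfolding of T (rows indexed by i, columns by (j,k) = (1,1), (1,2), (1,3), (2,1), (2,2), (2,3), (3,1), (3,2), (3,3)) is [[0, 2, 18, -14, 8, -12, 12, -6, 18], [-12, 11, 27, 15, -12, -18, -18, 15, 27], [3, -2, 0, -9, 6, 0, 9, -6, 0]].
There the 2×2 minor on rows i ∈ {1, 2}, columns (j,k) ∈ {(1,1), (1,2)} is det [[0, 2], [-12, 11]] = 24 ≠ 0, so this unfolding has rank ≥ 2; CP rank is at least every unfolding rank, so rank(T) ≥ 2. (Flattening ranks never certify an upper bound on CP rank; for that we must actually write T with 2 rank-1 terms.)
Upper bound — finding two terms. Write S_k = T[:,:,k] for the frontal slices: S₁ = [[0, -14, 12], [-12, 15, -18], [3, -9, 9]], S₂ = [[2, 8, -6], [11, -12, 15], [-2, 6, -6]], S₃ = [[18, -12, 18], [27, -18, 27], [0, 0, 0]].
If T = a₁ ⊗ b₁ ⊗ c₁ + a₂ ⊗ b₂ ⊗ c₂ then each S_k = c₁[k]·a₁b₁ᵀ + c₂[k]·a₂b₂ᵀ. S₁ and S₂ are linearly independent, so a₁b₁ᵀ and a₂b₂ᵀ must span the same plane of matrices: they are the rank-1 matrices of the form x·S₁ + y·S₂.
The 2×2 minor of x·S₁ + y·S₂ on rows {1,2}, columns {1,2} is −168·x² + 280·xy − 112·y² = (-56)·(3·x − 2·y)(x − y), vanishing at (x:y) = (2:3) and (1:1).
M₁ = 2·S₁ + 3·S₂ = [[6, -4, 6], [9, -6, 9], [0, 0, 0]] = [2, 3, 0][3, -2, 3]ᵀ and M₂ = S₁ + S₂ = [[2, -6, 6], [-1, 3, -3], [1, -3, 3]] = [2, -1, 1][1, -3, 3]ᵀ, so take a₁ = [2, 3, 0], b₁ = [3, -2, 3], a₂ = [2, -1, 1], b₂ = [1, -3, 3].
Each slice is an integer combination of E₁ = a₁b₁ᵀ and E₂ = a₂b₂ᵀ: S₁ = −E₁ + 3·E₂, S₂ = E₁ − 2·E₂, S₃ = 3·E₁; reading off coefficients, c₁ = [-1, 1, 3] and c₂ = [3, -2, 0].
Hence T = [2, 3, 0] ⊗ [3, -2, 3] ⊗ [-1, 1, 3] + [2, -1, 1] ⊗ [1, -3, 3] ⊗ [3, -2, 0], so rank(T) ≤ 2.
These bounds meet, so rank(T) = 2.
Check entry T[3,1,2] = -2: (0)·(3)·(1) + (1)·(1)·(-2) = -2.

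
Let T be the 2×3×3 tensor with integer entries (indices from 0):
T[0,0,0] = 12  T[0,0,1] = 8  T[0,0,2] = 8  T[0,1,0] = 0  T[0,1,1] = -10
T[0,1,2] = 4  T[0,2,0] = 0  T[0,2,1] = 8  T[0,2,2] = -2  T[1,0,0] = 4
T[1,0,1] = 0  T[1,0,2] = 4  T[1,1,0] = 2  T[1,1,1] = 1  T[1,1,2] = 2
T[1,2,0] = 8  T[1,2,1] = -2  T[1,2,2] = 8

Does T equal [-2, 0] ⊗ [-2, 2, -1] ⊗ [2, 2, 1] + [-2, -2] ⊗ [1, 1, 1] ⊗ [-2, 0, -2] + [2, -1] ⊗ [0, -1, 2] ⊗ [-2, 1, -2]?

Reconstruct entrywise from the claimed factors. For example, T[1,1,1] = 1 and Σₗ aₗ[1]bₗ[1]cₗ[1] = (0)·(2)·(2) + (-2)·(1)·(0) + (-1)·(-1)·(1) = 1; checking all 18 entries, every one matches. The claim holds.

Yes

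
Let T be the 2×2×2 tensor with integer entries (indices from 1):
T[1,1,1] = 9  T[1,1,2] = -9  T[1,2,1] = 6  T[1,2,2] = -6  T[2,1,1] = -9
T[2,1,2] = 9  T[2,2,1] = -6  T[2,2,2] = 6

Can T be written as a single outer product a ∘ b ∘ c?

If T = a ∘ b ∘ c then every fibre of T is a multiple of the corresponding factor, so read the factors off the fibres through the nonzero entry T[1,1,1] = 9.
The mode-1 fibre T[:,1,1] = [9, -9] gives a = [1, -1] (primitive direction); the mode-2 fibre T[1,:,1] = [9, 6] gives b = [3, 2]; then c[k] = T[1,1,k] / (a[1]·b[1]) = [9, -9] / 3 = [3, -3].
Expanding [1, -1] ∘ [3, 2] ∘ [3, -3] reproduces all 8 entries of T, so T = [1, -1] ∘ [3, 2] ∘ [3, -3] and rank(T) ≤ 1.
Equivalently every frontal slice T[:,:,k] is c[k] times the rank-1 matrix [1, -1] ∘ [3, 2]. So T has rank 1 (it is nonzero).

Yes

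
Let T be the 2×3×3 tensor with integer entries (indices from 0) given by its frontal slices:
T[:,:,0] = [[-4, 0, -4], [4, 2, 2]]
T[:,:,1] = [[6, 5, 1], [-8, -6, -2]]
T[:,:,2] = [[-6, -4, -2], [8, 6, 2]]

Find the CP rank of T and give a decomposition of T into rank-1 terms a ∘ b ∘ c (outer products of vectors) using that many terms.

rank(T) = 3

Lower bound: the mode-3 unfolding of T (rows indexed by k, columns by (i,j) = (0,0), (0,1), (0,2), (1,0), (1,1), (1,2)) is [[-4, 0, -4, 4, 2, 2], [6, 5, 1, -8, -6, -2], [-6, -4, -2, 8, 6, 2]].
There the 3×3 minor on rows k ∈ {0, 1, 2}, columns (i,j) ∈ {(0,0), (0,1), (1,0)} is det [[-4, 0, 4], [6, 5, -8], [-6, -4, 8]] = -8 ≠ 0, so this unfolding has rank ≥ 3; CP rank is at least every unfolding rank, so rank(T) ≥ 3. (This is only a lower bound: in general the CP rank may exceed every unfolding rank, so we still need to exhibit 3 rank-1 terms summing to T.)
Upper bound: T is a sum of 3 rank-1 terms, T = (1, -2) ∘ (1, 1, 0) ∘ (0, 2, -2) + (1, -1) ∘ (2, 1, 1) ∘ (-2, 2, -2) + (1, 0) ∘ (0, 1, -1) ∘ (2, 1, 0) (one valid choice — decompositions are not unique — normalised so each a, b is primitive with positive first nonzero entry; check it by expanding all entries), so rank(T) ≤ 3.
These bounds meet, so rank(T) = 3.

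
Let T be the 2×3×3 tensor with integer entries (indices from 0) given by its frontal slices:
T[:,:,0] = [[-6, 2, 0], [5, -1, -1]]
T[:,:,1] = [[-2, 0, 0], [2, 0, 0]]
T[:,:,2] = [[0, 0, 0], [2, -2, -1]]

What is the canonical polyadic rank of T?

Lower bound: the mode-3 unfolding of T (rows indexed by k, columns by (i,j) = (0,0), (0,1), (0,2), (1,0), (1,1), (1,2)) is [[-6, 2, 0, 5, -1, -1], [-2, 0, 0, 2, 0, 0], [0, 0, 0, 2, -2, -1]].
There the 3×3 minor on rows k ∈ {0, 1, 2}, columns (i,j) ∈ {(0,0), (0,1), (1,0)} is det [[-6, 2, 5], [-2, 0, 2], [0, 0, 2]] = 8 ≠ 0, so this unfolding has rank ≥ 3; CP rank is at least every unfolding rank, so rank(T) ≥ 3. (This is only a lower bound: in general the CP rank may exceed every unfolding rank, so we still need to exhibit 3 rank-1 terms summing to T.)
Upper bound: T is a sum of 3 rank-1 terms, T = (0, 1) ⊗ (2, -2, -1) ⊗ (1, 0, 1) + (1, -1) ⊗ (1, 0, 0) ⊗ (-4, -2, 0) + (2, 1) ⊗ (1, -1, 0) ⊗ (-1, 0, 0) (written with every a and b primitive with positive leading entry and the scale carried by c; CP decompositions are not unique, and this one is verified by expanding entrywise), so rank(T) ≤ 3.
These bounds meet, so rank(T) = 3.

3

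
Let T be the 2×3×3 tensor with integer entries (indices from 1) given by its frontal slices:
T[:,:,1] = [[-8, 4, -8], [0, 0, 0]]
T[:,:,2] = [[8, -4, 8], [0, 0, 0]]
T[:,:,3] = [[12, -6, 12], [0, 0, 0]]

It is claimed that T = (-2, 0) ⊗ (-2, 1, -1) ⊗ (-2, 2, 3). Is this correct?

Reconstruct entry (1,3,1) from the claimed factors: Σₗ aₗ[1]bₗ[3]cₗ[1] = (-2)·(-1)·(-2) = -4, but T[1,3,1] = -8. The claim is false.

No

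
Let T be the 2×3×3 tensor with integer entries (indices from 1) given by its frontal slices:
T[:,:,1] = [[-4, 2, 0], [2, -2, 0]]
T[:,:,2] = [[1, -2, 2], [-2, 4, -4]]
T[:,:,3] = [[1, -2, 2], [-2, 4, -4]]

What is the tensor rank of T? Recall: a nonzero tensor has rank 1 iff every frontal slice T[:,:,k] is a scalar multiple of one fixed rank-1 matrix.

Lower bound: the mode-2 unfolding of T (rows indexed by j, columns by (i,k) = (1,1), (1,2), (1,3), (2,1), (2,2), (2,3)) is [[-4, 1, 1, 2, -2, -2], [2, -2, -2, -2, 4, 4], [0, 2, 2, 0, -4, -4]].
There the 3×3 minor on rows j ∈ {1, 2, 3}, columns (i,k) ∈ {(1,1), (1,2), (2,1)} is det [[-4, 1, 2], [2, -2, -2], [0, 2, 0]] = -8 ≠ 0, so this unfolding has rank ≥ 3; CP rank is at least every unfolding rank, so rank(T) ≥ 3. (Flattening ranks never certify an upper bound on CP rank; for that we must actually write T with 3 rank-1 terms.)
Upper bound: T is a sum of 3 rank-1 terms, T = [1, -2] (x) [1, -2, 2] (x) [0, 1, 1] + [1, -1] (x) [0, 1, 0] (x) [2, 0, 0] + [2, -1] (x) [1, 0, 0] (x) [-2, 0, 0] (one valid choice — decompositions are not unique — normalised so each a, b is primitive with positive first nonzero entry; check it by expanding all entries), so rank(T) ≤ 3.
These bounds meet, so rank(T) = 3.

3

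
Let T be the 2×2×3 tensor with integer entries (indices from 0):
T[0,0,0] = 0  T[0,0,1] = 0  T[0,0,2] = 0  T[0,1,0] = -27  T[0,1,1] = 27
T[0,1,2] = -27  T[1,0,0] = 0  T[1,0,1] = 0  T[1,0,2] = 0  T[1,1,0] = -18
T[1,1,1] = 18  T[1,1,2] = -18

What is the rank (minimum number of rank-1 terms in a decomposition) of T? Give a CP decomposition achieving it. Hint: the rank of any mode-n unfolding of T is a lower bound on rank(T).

rank(T) = 1

Lower bound: T ≠ 0 (e.g. T[0,1,0] = -27), so rank(T) ≥ 1.
Upper bound: the mode-1 fibre T[:,1,0] = [-27, -18] gives a = (3, 2) (primitive direction); the mode-2 fibre T[0,:,0] = [0, -27] gives b = (0, 1); then c[k] = T[0,1,k] / (a[0]·b[1]) = [-27, 27, -27] / 3 = (-9, 9, -9).
Expanding (3, 2) ⊗ (0, 1) ⊗ (-9, 9, -9) reproduces all 12 entries of T, so T = (3, 2) ⊗ (0, 1) ⊗ (-9, 9, -9) and rank(T) ≤ 1.
These bounds meet, so rank(T) = 1.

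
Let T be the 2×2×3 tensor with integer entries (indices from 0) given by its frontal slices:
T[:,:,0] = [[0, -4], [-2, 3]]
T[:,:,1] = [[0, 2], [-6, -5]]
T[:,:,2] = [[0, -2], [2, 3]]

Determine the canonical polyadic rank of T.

2

Lower bound: in the mode-3 unfolding of T (rows indexed by k, columns by (i,j)) the 2×2 minor on rows k ∈ {0, 1}, columns (i,j) ∈ {(0,1), (1,0)} is det [[-4, -2], [2, -6]] = 28 ≠ 0, so that unfolding has rank ≥ 2 and hence rank(T) ≥ 2 (CP rank is at least every unfolding rank, though it can be larger).
Upper bound: with S_k = T[:,:,k], the two rank-1 terms a₁b₁ᵀ, a₂b₂ᵀ are the rank-1 members of the pencil x·S₀ + y·S₁.
det(x·S₀ + y·S₁) is −8·x² − 20·xy + 12·y² = (-4)·(x + 3·y)(2·x − y), vanishing at (x:y) = (3:-1) and (1:2).
M₁ = 3·S₀ − S₁ = [[0, -14], [0, 14]] = (-14)·(1, -1)(0, 1)ᵀ and M₂ = S₀ + 2·S₁ = [[0, 0], [-14, -7]] = (-7)·(0, 1)(2, 1)ᵀ, so take a₁ = (1, -1), b₁ = (0, 1), a₂ = (0, 1), b₂ = (2, 1).
Each slice is an integer combination of E₁ = a₁b₁ᵀ and E₂ = a₂b₂ᵀ: S₀ = −4·E₁ − E₂, S₁ = 2·E₁ − 3·E₂, S₂ = −2·E₁ + E₂; reading off coefficients, c₁ = (-4, 2, -2) and c₂ = (-1, -3, 1).
Hence T = (1, -1) ⊗ (0, 1) ⊗ (-4, 2, -2) + (0, 1) ⊗ (2, 1) ⊗ (-1, -3, 1), so rank(T) ≤ 2.
These bounds meet, so rank(T) = 2.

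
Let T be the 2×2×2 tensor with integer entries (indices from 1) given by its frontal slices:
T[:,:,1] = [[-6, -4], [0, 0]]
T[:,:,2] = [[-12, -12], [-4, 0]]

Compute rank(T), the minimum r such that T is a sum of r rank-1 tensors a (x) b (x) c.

2

Lower bound: the mode-3 unfolding of T (rows indexed by k, columns by (i,j) = (1,1), (1,2), (2,1), (2,2)) is [[-6, -4, 0, 0], [-12, -12, -4, 0]].
There the 2×2 minor on rows k ∈ {1, 2}, columns (i,j) ∈ {(1,1), (1,2)} is det [[-6, -4], [-12, -12]] = 24 ≠ 0, so this unfolding has rank ≥ 2; CP rank is at least every unfolding rank, so rank(T) ≥ 2. (Unfolding ranks only ever bound the CP rank from below — rank(T) can be strictly larger than all of them — so the matching upper bound has to come from an explicit 2-term decomposition.)
Upper bound — finding two terms. Write S_k = T[:,:,k] for the frontal slices: S₁ = [[-6, -4], [0, 0]], S₂ = [[-12, -12], [-4, 0]].
If T = a₁ (x) b₁ (x) c₁ + a₂ (x) b₂ (x) c₂ then each S_k = c₁[k]·a₁b₁ᵀ + c₂[k]·a₂b₂ᵀ. S₁ and S₂ are linearly independent, so a₁b₁ᵀ and a₂b₂ᵀ must span the same plane of matrices: they are the rank-1 matrices of the form x·S₁ + y·S₂.
det(x·S₁ + y·S₂) is −16·xy − 48·y² = (-16)·(x + 3·y)(y), vanishing at (x:y) = (3:-1) and (1:0).
M₁ = 3·S₁ − S₂ = [[-6, 0], [4, 0]] = (-2)·(3, -2)(1, 0)ᵀ and M₂ = S₁ = [[-6, -4], [0, 0]] = (-2)·(1, 0)(3, 2)ᵀ, so take a₁ = (3, -2), b₁ = (1, 0), a₂ = (1, 0), b₂ = (3, 2).
Each slice is an integer combination of E₁ = a₁b₁ᵀ and E₂ = a₂b₂ᵀ: S₁ = −2·E₂, S₂ = 2·E₁ − 6·E₂; reading off coefficients, c₁ = (0, 2) and c₂ = (-2, -6).
Hence T = (3, -2) (x) (1, 0) (x) (0, 2) + (1, 0) (x) (3, 2) (x) (-2, -6), so rank(T) ≤ 2.
These bounds meet, so rank(T) = 2.
Check entry T[1,1,1] = -6: (3)·(1)·(0) + (1)·(3)·(-2) = -6.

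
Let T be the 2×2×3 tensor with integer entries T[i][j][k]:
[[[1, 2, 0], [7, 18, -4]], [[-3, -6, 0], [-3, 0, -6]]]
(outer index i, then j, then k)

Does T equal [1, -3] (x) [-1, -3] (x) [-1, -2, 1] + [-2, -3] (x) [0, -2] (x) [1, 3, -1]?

Reconstruct entry (0,0,2) from the claimed factors: Σₗ aₗ[0]bₗ[0]cₗ[2] = (1)·(-1)·(1) + (-2)·(0)·(-1) = -1, but T[0,0,2] = 0. The claim is false.

No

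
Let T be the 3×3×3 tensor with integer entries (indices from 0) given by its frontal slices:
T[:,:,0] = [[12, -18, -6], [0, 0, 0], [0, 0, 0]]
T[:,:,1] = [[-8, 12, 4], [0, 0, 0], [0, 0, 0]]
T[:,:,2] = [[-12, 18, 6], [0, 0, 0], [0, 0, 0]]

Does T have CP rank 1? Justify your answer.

Yes

If T = a (x) b (x) c then every fibre of T is a multiple of the corresponding factor, so read the factors off the fibres through the nonzero entry T[0,0,0] = 12.
The mode-1 fibre T[:,0,0] = [12, 0, 0] gives a = (1, 0, 0) (primitive direction); the mode-2 fibre T[0,:,0] = [12, -18, -6] gives b = (2, -3, -1); then c[k] = T[0,0,k] / (a[0]·b[0]) = [12, -8, -12] / 2 = (6, -4, -6).
Expanding (1, 0, 0) (x) (2, -3, -1) (x) (6, -4, -6) reproduces all 27 entries of T, so T = (1, 0, 0) (x) (2, -3, -1) (x) (6, -4, -6) and rank(T) ≤ 1.
Equivalently every frontal slice T[:,:,k] is c[k] times the rank-1 matrix (1, 0, 0) (x) (2, -3, -1). So T has rank 1 (it is nonzero).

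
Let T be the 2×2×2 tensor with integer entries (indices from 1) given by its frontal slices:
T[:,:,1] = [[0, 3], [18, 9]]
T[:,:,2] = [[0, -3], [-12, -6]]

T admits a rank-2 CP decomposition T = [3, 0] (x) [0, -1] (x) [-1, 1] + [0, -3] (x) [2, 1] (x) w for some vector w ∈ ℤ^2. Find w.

Subtract the known terms from T to get the rank-1 residual R = [0, -3] (x) [2, 1] (x) w, so R[i,j,k] = a[i]·b[j]·w[k]. Pick indices with nonzero a[2]·b[1] = (-3)·(2) = -6. Only the fibre through (2,1,·) is needed: R[2,1,:] = T[2,1,:] − Σₗ aₗ[2]bₗ[1]cₗ = [18, -12] − (0)·(0)·[-1, 1] = [18, -12]. Then w[k] = R[2,1,k] / -6 for each k, giving w = [18, -12] / -6 = [-3, 2].

w = [-3, 2]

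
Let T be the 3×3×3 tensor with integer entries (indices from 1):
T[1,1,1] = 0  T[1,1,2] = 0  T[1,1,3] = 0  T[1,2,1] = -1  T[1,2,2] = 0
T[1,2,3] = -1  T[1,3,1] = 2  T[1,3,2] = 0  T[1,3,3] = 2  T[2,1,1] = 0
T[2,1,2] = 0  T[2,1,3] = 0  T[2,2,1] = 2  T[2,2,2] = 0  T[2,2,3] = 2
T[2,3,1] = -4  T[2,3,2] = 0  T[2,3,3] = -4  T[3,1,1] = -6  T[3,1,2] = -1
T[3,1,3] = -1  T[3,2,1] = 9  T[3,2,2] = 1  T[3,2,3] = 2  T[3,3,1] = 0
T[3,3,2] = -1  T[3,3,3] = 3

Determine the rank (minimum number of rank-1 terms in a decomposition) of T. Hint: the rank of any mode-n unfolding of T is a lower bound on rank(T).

Lower bound: in the mode-3 unfolding of T (rows indexed by k, columns by (i,j)) the 3×3 minor on rows k ∈ {1, 2, 3}, columns (i,j) ∈ {(1,2), (3,1), (3,2)} is det [[-1, -6, 9], [0, -1, 1], [-1, -1, 2]] = -2 ≠ 0, so that unfolding has rank ≥ 3 and hence rank(T) ≥ 3 (CP rank is at least every unfolding rank, though it can be larger).
Upper bound: T is a sum of 3 rank-1 terms, T = [0, 0, 1] ⊗ [1, -2, 0] ⊗ [-4, 0, -2] + [0, 0, 1] ⊗ [1, -1, 1] ⊗ [-2, -1, 1] + [1, -2, 1] ⊗ [0, 1, -2] ⊗ [-1, 0, -1] (written with every a and b primitive with positive leading entry and the scale carried by c; CP decompositions are not unique, and this one is verified by expanding entrywise), so rank(T) ≤ 3.
These bounds meet, so rank(T) = 3.

3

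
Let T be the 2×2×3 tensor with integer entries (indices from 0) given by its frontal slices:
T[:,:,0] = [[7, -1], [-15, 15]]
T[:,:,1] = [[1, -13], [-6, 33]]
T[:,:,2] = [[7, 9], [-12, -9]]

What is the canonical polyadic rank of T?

2

Lower bound: in the mode-1 unfolding of T (rows indexed by i, columns by (j,k)) the 2×2 minor on rows i ∈ {0, 1}, columns (j,k) ∈ {(0,0), (0,1)} is det [[7, 1], [-15, -6]] = -27 ≠ 0, so that unfolding has rank ≥ 2 and hence rank(T) ≥ 2 (CP rank is at least every unfolding rank, though it can be larger).
Upper bound: with S_k = T[:,:,k], the two rank-1 terms a₁b₁ᵀ, a₂b₂ᵀ are the rank-1 members of the pencil x·S₀ + y·S₁.
det(x·S₀ + y·S₁) is 90·x² + 45·xy − 45·y² = 45·(2·x − y)(x + y), vanishing at (x:y) = (1:2) and (1:-1).
M₁ = S₀ + 2·S₁ = [[9, -27], [-27, 81]] = 9·[1, -3][1, -3]ᵀ and M₂ = S₀ − S₁ = [[6, 12], [-9, -18]] = 3·[2, -3][1, 2]ᵀ, so take a₁ = [1, -3], b₁ = [1, -3], a₂ = [2, -3], b₂ = [1, 2].
Each slice is an integer combination of E₁ = a₁b₁ᵀ and E₂ = a₂b₂ᵀ: S₀ = 3·E₁ + 2·E₂, S₁ = 3·E₁ − E₂, S₂ = E₁ + 3·E₂; reading off coefficients, c₁ = [3, 3, 1] and c₂ = [2, -1, 3].
Hence T = [1, -3] (x) [1, -3] (x) [3, 3, 1] + [2, -3] (x) [1, 2] (x) [2, -1, 3], so rank(T) ≤ 2.
These bounds meet, so rank(T) = 2.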